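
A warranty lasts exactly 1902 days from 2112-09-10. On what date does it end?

November 25, 2117

+365 (one year) → Sep 10, 2113 (1537 left).
+365 (one year) → Sep 10, 2114 (1172 left).
+365 (one year) → Sep 10, 2115 (807 left).
+366 (one year; includes Feb 29, 2116) → Sep 10, 2116 (441 left).
+365 (one year) → Sep 10, 2117 (76 left).
Sep has 30 days: +21 → Oct 1, 2117 (55 left).
Oct has 31 days: +31 → Nov 1, 2117 (24 left).
+24 → Nov 25, 2117.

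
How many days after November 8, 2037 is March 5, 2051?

4865

Nov 8, 2037 → Nov 8, 2038: 365 days.
Nov 8, 2038 → Nov 8, 2039: 365 days.
Nov 8, 2039 → Nov 8, 2040: 366 days (Feb 29, 2040 is in that span).
Nov 8, 2040 → Nov 8, 2041: 365 days.
Nov 8, 2041 → Nov 8, 2042: 365 days.
Nov 8, 2042 → Nov 8, 2043: 365 days.
Nov 8, 2043 → Nov 8, 2044: 366 days (Feb 29, 2044 is in that span).
Nov 8, 2044 → Nov 8, 2045: 365 days.
Nov 8, 2045 → Nov 8, 2046: 365 days.
Nov 8, 2046 → Nov 8, 2047: 365 days.
Nov 8, 2047 → Nov 8, 2048: 366 days (Feb 29, 2048 is in that span).
Nov 8, 2048 → Nov 8, 2049: 365 days.
Nov 8, 2049 → Nov 8, 2050: 365 days.
Nov 8, 2050 → Dec 8, 2050: 30 days (November has 30).
Dec 8, 2050 → Jan 8, 2051: 31 days (December has 31).
Jan 8, 2051 → Feb 8, 2051: 31 days (January has 31).
Feb 8, 2051 → Mar 5, 2051: 25 days.
Total: 4865 days.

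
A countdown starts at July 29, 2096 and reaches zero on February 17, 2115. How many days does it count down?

Jul 29, 2096 → Jul 29, 2097: 365 days.
Jul 29, 2097 → Jul 29, 2098: 365 days.
Jul 29, 2098 → Jul 29, 2099: 365 days.
Jul 29, 2099 → Jul 29, 2100: 365 days.
Jul 29, 2100 → Jul 29, 2101: 365 days.
Jul 29, 2101 → Jul 29, 2102: 365 days.
Jul 29, 2102 → Jul 29, 2103: 365 days.
Jul 29, 2103 → Jul 29, 2104: 366 days (Feb 29, 2104 is in that span).
Jul 29, 2104 → Jul 29, 2105: 365 days.
Jul 29, 2105 → Jul 29, 2106: 365 days.
Jul 29, 2106 → Jul 29, 2107: 365 days.
Jul 29, 2107 → Jul 29, 2108: 366 days (Feb 29, 2108 is in that span).
Jul 29, 2108 → Jul 29, 2109: 365 days.
Jul 29, 2109 → Jul 29, 2110: 365 days.
Jul 29, 2110 → Jul 29, 2111: 365 days.
Jul 29, 2111 → Jul 29, 2112: 366 days (Feb 29, 2112 is in that span).
Jul 29, 2112 → Jul 29, 2113: 365 days.
Jul 29, 2113 → Jul 29, 2114: 365 days.
Jul 29, 2114 → Aug 29, 2114: 31 days (July has 31).
Aug 29, 2114 → Sep 29, 2114: 31 days (August has 31).
Sep 29, 2114 → Oct 29, 2114: 30 days (September has 30).
Oct 29, 2114 → Nov 29, 2114: 31 days (October has 31).
Nov 29, 2114 → Dec 29, 2114: 30 days (November has 30).
Dec 29, 2114 → Jan 29, 2115: 31 days (December has 31).
Jan 29, 2115 → Feb 17, 2115: 19 days.
Total: 6776 days.

6776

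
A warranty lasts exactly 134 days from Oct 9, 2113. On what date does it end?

February 20, 2114

Oct has 31 days: +23 → Nov 1, 2113 (111 left).
Nov has 30 days: +30 → Dec 1, 2113 (81 left).
Dec has 31 days: +31 → Jan 1, 2114 (50 left).
Jan has 31 days: +31 → Feb 1, 2114 (19 left).
+19 → Feb 20, 2114.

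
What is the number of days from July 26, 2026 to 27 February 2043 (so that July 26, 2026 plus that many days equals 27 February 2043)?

Jul 26, 2026 → Jul 26, 2027: 365 days.
Jul 26, 2027 → Jul 26, 2028: 366 days (Feb 29, 2028 is in that span).
Jul 26, 2028 → Jul 26, 2029: 365 days.
Jul 26, 2029 → Jul 26, 2030: 365 days.
Jul 26, 2030 → Jul 26, 2031: 365 days.
Jul 26, 2031 → Jul 26, 2032: 366 days (Feb 29, 2032 is in that span).
Jul 26, 2032 → Jul 26, 2033: 365 days.
Jul 26, 2033 → Jul 26, 2034: 365 days.
Jul 26, 2034 → Jul 26, 2035: 365 days.
Jul 26, 2035 → Jul 26, 2036: 366 days (Feb 29, 2036 is in that span).
Jul 26, 2036 → Jul 26, 2037: 365 days.
Jul 26, 2037 → Jul 26, 2038: 365 days.
Jul 26, 2038 → Jul 26, 2039: 365 days.
Jul 26, 2039 → Jul 26, 2040: 366 days (Feb 29, 2040 is in that span).
Jul 26, 2040 → Jul 26, 2041: 365 days.
Jul 26, 2041 → Jul 26, 2042: 365 days.
Jul 26, 2042 → Aug 26, 2042: 31 days (July has 31).
Aug 26, 2042 → Sep 26, 2042: 31 days (August has 31).
Sep 26, 2042 → Oct 26, 2042: 30 days (September has 30).
Oct 26, 2042 → Nov 26, 2042: 31 days (October has 31).
Nov 26, 2042 → Dec 26, 2042: 30 days (November has 30).
Dec 26, 2042 → Jan 26, 2043: 31 days (December has 31).
Jan 26, 2043 → Feb 26, 2043: 31 days (January has 31).
Feb 26, 2043 → Feb 27, 2043: 1 days.
Total: 6060 days.

6060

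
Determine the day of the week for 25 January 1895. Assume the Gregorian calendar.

Friday

Doomsday rule: the anchor day for the 1800s is Friday. For year 95: 95÷12 = 7 r 11, and 11÷4 = 2, so 7+11+2 = 20.
Friday + 20 ≡ Thursday — that's 1895's doomsday.
In January the doomsday date is Jan 3 (1895 is not a leap year).
Jan 25 is 22 days after Jan 3; 22 mod 7 = 1, so Thursday + 1 = Friday.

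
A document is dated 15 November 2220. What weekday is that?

Wednesday

Doomsday rule: the anchor day for the 2200s is Friday. For year 20: 20÷12 = 1 r 8, and 8÷4 = 2, so 1+8+2 = 11.
Friday + 11 ≡ Tuesday — that's 2220's doomsday.
In November the doomsday date is Nov 7.
Nov 15 is 8 days after Nov 7; 8 mod 7 = 1, so Tuesday + 1 = Wednesday.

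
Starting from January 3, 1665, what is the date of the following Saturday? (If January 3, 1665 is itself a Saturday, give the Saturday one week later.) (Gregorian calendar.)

January 10, 1665

Jan 3, 1665 is a Saturday.
From Saturday to the next Saturday is 7 days.
Jan 3, 1665 + 7 = Jan 10, 1665.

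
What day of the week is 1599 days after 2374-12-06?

Monday

Dec 6, 2374 is a Friday.
1599 mod 7 = 3, so 1599 days after a Friday is Friday + 3 = Monday.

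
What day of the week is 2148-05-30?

Doomsday rule: the anchor day for the 2100s is Sunday. For year 48: 48÷12 = 4 r 0, and 0÷4 = 0, so 4+0+0 = 4.
Sunday + 4 ≡ Thursday — that's 2148's doomsday.
In May the doomsday date is May 9.
May 30 is 21 days after May 9; 21 mod 7 = 0, so Thursday + 0 = Thursday.

Thursday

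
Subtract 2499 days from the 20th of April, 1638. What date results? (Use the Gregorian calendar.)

−365 (one year) → Apr 20, 1637 (2134 left).
−365 (one year) → Apr 20, 1636 (1769 left).
−366 (one year; includes Feb 29, 1636) → Apr 20, 1635 (1403 left).
−365 (one year) → Apr 20, 1634 (1038 left).
−365 (one year) → Apr 20, 1633 (673 left).
−365 (one year) → Apr 20, 1632 (308 left).
−20 → Mar 31, 1632 (end of Mar, 31 days; 288 left).
−31 → Feb 29, 1632 (end of Feb, 29 days; 257 left).
−29 → Jan 31, 1632 (end of Jan, 31 days; 228 left).
−31 → Dec 31, 1631 (end of Dec, 31 days; 197 left).
−31 → Nov 30, 1631 (end of Nov, 30 days; 166 left).
−30 → Oct 31, 1631 (end of Oct, 31 days; 136 left).
−31 → Sep 30, 1631 (end of Sep, 30 days; 105 left).
−30 → Aug 31, 1631 (end of Aug, 31 days; 75 left).
−31 → Jul 31, 1631 (end of Jul, 31 days; 44 left).
−31 → Jun 30, 1631 (end of Jun, 30 days; 13 left).
−13 → Jun 17, 1631.

June 17, 1631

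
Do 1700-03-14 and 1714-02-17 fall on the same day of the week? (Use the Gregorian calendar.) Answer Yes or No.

From Mar 14, 1700 to Feb 17, 1714 is 5088 days.
5088 mod 7 = 6, so they are different weekdays.
(Mar 14, 1700 is a Sunday; Feb 17, 1714 is a Saturday.)

No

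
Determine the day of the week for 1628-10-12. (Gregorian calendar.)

Thursday

Doomsday rule: the anchor day for the 1600s is Tuesday. For year 28: 28÷12 = 2 r 4, and 4÷4 = 1, so 2+4+1 = 7.
Tuesday + 7 ≡ Tuesday — that's 1628's doomsday.
In October the doomsday date is Oct 10.
Oct 12 is 2 days after Oct 10; 2 mod 7 = 2, so Tuesday + 2 = Thursday.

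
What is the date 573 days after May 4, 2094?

+365 (one year) → May 4, 2095 (208 left).
May has 31 days: +28 → Jun 1, 2095 (180 left).
Jun has 30 days: +30 → Jul 1, 2095 (150 left).
Jul has 31 days: +31 → Aug 1, 2095 (119 left).
Aug has 31 days: +31 → Sep 1, 2095 (88 left).
Sep has 30 days: +30 → Oct 1, 2095 (58 left).
Oct has 31 days: +31 → Nov 1, 2095 (27 left).
+27 → Nov 28, 2095.

November 28, 2095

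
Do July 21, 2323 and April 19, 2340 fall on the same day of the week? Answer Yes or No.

From Jul 21, 2323 to Apr 19, 2340 is 6117 days.
6117 mod 7 = 6, so they are different weekdays.
(Jul 21, 2323 is a Saturday; Apr 19, 2340 is a Friday.)

No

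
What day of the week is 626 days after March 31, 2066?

Mar 31, 2066 is a Wednesday.
626 mod 7 = 3, so 626 days after a Wednesday is Wednesday + 3 = Saturday.

Saturday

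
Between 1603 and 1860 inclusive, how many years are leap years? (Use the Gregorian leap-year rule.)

63

Multiples of 4 in [1603,1860]: 65.
Of those, multiples of 100: 2 (not leap unless ÷400).
Multiples of 400: 0.
Leap years = 65 − 2 + 0 = 63.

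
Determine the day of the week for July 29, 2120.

January 1, 2120 is a Monday.
Jan 1, 2120 → Feb 1, 2120: 31 days (January has 31).
Feb 1, 2120 → Mar 1, 2120: 29 days (February has 29).
Mar 1, 2120 → Apr 1, 2120: 31 days (March has 31).
Apr 1, 2120 → May 1, 2120: 30 days (April has 30).
May 1, 2120 → Jun 1, 2120: 31 days (May has 31).
Jun 1, 2120 → Jul 1, 2120: 30 days (June has 30).
Jul 1, 2120 → Jul 29, 2120: 28 days.
Total: 210 days.
210 mod 7 = 0, so Monday + 0 = Monday.

Monday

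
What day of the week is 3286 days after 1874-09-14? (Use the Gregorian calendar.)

Thursday

First find the weekday of Sep 14, 1874. Doomsday rule: the anchor day for the 1800s is Friday. For year 74: 74÷12 = 6 r 2, and 2÷4 = 0, so 6+2+0 = 8.
Friday + 8 ≡ Saturday — that's 1874's doomsday.
In September the doomsday date is Sep 5.
Sep 14 is 9 days after Sep 5; 9 mod 7 = 2, so Saturday + 2 = Monday.
3286 mod 7 = 3, so 3286 days after a Monday is Monday + 3 = Thursday.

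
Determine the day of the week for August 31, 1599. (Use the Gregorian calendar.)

Doomsday rule: the anchor day for the 1500s is Wednesday. For year 99: 99÷12 = 8 r 3, and 3÷4 = 0, so 8+3+0 = 11.
Wednesday + 11 ≡ Sunday — that's 1599's doomsday.
In August the doomsday date is Aug 8.
Aug 31 is 23 days after Aug 8; 23 mod 7 = 2, so Sunday + 2 = Tuesday.

Tuesday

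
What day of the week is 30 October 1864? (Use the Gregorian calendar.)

Sunday

Doomsday rule: the anchor day for the 1800s is Friday. For year 64: 64÷12 = 5 r 4, and 4÷4 = 1, so 5+4+1 = 10.
Friday + 10 ≡ Monday — that's 1864's doomsday.
In October the doomsday date is Oct 10.
Oct 30 is 20 days after Oct 10; 20 mod 7 = 6, so Monday + 6 = Sunday.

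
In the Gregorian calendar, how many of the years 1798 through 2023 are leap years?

Multiples of 4 in [1798,2023]: 56.
Of those, multiples of 100: 3 (not leap unless ÷400).
Multiples of 400: 1.
Leap years = 56 − 3 + 1 = 54.

54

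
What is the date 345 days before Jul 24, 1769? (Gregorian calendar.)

−24 → Jun 30, 1769 (end of Jun, 30 days; 321 left).
−30 → May 31, 1769 (end of May, 31 days; 291 left).
−31 → Apr 30, 1769 (end of Apr, 30 days; 260 left).
−30 → Mar 31, 1769 (end of Mar, 31 days; 230 left).
−31 → Feb 28, 1769 (end of Feb, 28 days; 199 left).
−28 → Jan 31, 1769 (end of Jan, 31 days; 171 left).
−31 → Dec 31, 1768 (end of Dec, 31 days; 140 left).
−31 → Nov 30, 1768 (end of Nov, 30 days; 109 left).
−30 → Oct 31, 1768 (end of Oct, 31 days; 79 left).
−31 → Sep 30, 1768 (end of Sep, 30 days; 48 left).
−30 → Aug 31, 1768 (end of Aug, 31 days; 18 left).
−18 → Aug 13, 1768.

August 13, 1768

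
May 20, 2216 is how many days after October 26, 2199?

Oct 26, 2199 → Oct 26, 2200: 365 days.
Oct 26, 2200 → Oct 26, 2201: 365 days.
Oct 26, 2201 → Oct 26, 2202: 365 days.
Oct 26, 2202 → Oct 26, 2203: 365 days.
Oct 26, 2203 → Oct 26, 2204: 366 days (Feb 29, 2204 is in that span).
Oct 26, 2204 → Oct 26, 2205: 365 days.
Oct 26, 2205 → Oct 26, 2206: 365 days.
Oct 26, 2206 → Oct 26, 2207: 365 days.
Oct 26, 2207 → Oct 26, 2208: 366 days (Feb 29, 2208 is in that span).
Oct 26, 2208 → Oct 26, 2209: 365 days.
Oct 26, 2209 → Oct 26, 2210: 365 days.
Oct 26, 2210 → Oct 26, 2211: 365 days.
Oct 26, 2211 → Oct 26, 2212: 366 days (Feb 29, 2212 is in that span).
Oct 26, 2212 → Oct 26, 2213: 365 days.
Oct 26, 2213 → Oct 26, 2214: 365 days.
Oct 26, 2214 → Oct 26, 2215: 365 days.
Oct 26, 2215 → Nov 26, 2215: 31 days (October has 31).
Nov 26, 2215 → Dec 26, 2215: 30 days (November has 30).
Dec 26, 2215 → Jan 26, 2216: 31 days (December has 31).
Jan 26, 2216 → Feb 26, 2216: 31 days (January has 31).
Feb 26, 2216 → Mar 26, 2216: 29 days (February has 29).
Mar 26, 2216 → Apr 26, 2216: 31 days (March has 31).
Apr 26, 2216 → May 20, 2216: 24 days.
Total: 6050 days.

6050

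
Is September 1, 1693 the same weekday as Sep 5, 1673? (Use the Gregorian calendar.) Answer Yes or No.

From Sep 5, 1673 to Sep 1, 1693 is 7301 days.
7301 mod 7 = 0, so they are the same weekday.
(Sep 5, 1673 is a Tuesday; Sep 1, 1693 is a Tuesday.)

Yes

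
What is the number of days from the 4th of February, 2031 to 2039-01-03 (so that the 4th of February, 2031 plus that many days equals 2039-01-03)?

2890

Feb 4, 2031 → Feb 4, 2032: 365 days.
Feb 4, 2032 → Feb 4, 2033: 366 days (Feb 29, 2032 is in that span).
Feb 4, 2033 → Feb 4, 2034: 365 days.
Feb 4, 2034 → Feb 4, 2035: 365 days.
Feb 4, 2035 → Feb 4, 2036: 365 days.
Feb 4, 2036 → Feb 4, 2037: 366 days (Feb 29, 2036 is in that span).
Feb 4, 2037 → Feb 4, 2038: 365 days.
Feb 4, 2038 → Mar 4, 2038: 28 days (February has 28).
Mar 4, 2038 → Apr 4, 2038: 31 days (March has 31).
Apr 4, 2038 → May 4, 2038: 30 days (April has 30).
May 4, 2038 → Jun 4, 2038: 31 days (May has 31).
Jun 4, 2038 → Jul 4, 2038: 30 days (June has 30).
Jul 4, 2038 → Aug 4, 2038: 31 days (July has 31).
Aug 4, 2038 → Sep 4, 2038: 31 days (August has 31).
Sep 4, 2038 → Oct 4, 2038: 30 days (September has 30).
Oct 4, 2038 → Nov 4, 2038: 31 days (October has 31).
Nov 4, 2038 → Dec 4, 2038: 30 days (November has 30).
Dec 4, 2038 → Jan 3, 2039: 30 days.
Total: 2890 days.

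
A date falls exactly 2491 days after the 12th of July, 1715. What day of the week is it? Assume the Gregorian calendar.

Thursday

Jul 12, 1715 is a Friday.
2491 mod 7 = 6, so 2491 days after a Friday is Friday + 6 = Thursday.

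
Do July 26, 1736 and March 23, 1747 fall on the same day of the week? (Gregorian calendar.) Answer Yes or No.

Yes

From Jul 26, 1736 to Mar 23, 1747 is 3892 days.
3892 mod 7 = 0, so they are the same weekday.
(Jul 26, 1736 is a Thursday; Mar 23, 1747 is a Thursday.)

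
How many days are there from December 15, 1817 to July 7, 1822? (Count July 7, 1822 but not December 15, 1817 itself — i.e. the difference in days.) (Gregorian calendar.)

Dec 15, 1817 → Dec 15, 1818: 365 days.
Dec 15, 1818 → Dec 15, 1819: 365 days.
Dec 15, 1819 → Dec 15, 1820: 366 days (Feb 29, 1820 is in that span).
Dec 15, 1820 → Dec 15, 1821: 365 days.
Dec 15, 1821 → Jan 15, 1822: 31 days (December has 31).
Jan 15, 1822 → Feb 15, 1822: 31 days (January has 31).
Feb 15, 1822 → Mar 15, 1822: 28 days (February has 28).
Mar 15, 1822 → Apr 15, 1822: 31 days (March has 31).
Apr 15, 1822 → May 15, 1822: 30 days (April has 30).
May 15, 1822 → Jun 15, 1822: 31 days (May has 31).
Jun 15, 1822 → Jul 7, 1822: 22 days.
Total: 1665 days.

1665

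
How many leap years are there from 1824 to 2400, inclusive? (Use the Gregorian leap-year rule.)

Multiples of 4 in [1824,2400]: 145.
Of those, multiples of 100: 6 (not leap unless ÷400).
Multiples of 400: 2.
Leap years = 145 − 6 + 2 = 141.

141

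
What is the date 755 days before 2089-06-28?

June 4, 2087

−365 (one year) → Jun 28, 2088 (390 left).
−28 → May 31, 2088 (end of May, 31 days; 362 left).
−31 → Apr 30, 2088 (end of Apr, 30 days; 331 left).
−30 → Mar 31, 2088 (end of Mar, 31 days; 301 left).
−31 → Feb 29, 2088 (end of Feb, 29 days; 270 left).
−29 → Jan 31, 2088 (end of Jan, 31 days; 241 left).
−31 → Dec 31, 2087 (end of Dec, 31 days; 210 left).
−31 → Nov 30, 2087 (end of Nov, 30 days; 179 left).
−30 → Oct 31, 2087 (end of Oct, 31 days; 149 left).
−31 → Sep 30, 2087 (end of Sep, 30 days; 118 left).
−30 → Aug 31, 2087 (end of Aug, 31 days; 88 left).
−31 → Jul 31, 2087 (end of Jul, 31 days; 57 left).
−31 → Jun 30, 2087 (end of Jun, 30 days; 26 left).
−26 → Jun 4, 2087.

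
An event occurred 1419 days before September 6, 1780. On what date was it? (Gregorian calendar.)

October 18, 1776

−366 (one year; includes Feb 29, 1780) → Sep 6, 1779 (1053 left).
−365 (one year) → Sep 6, 1778 (688 left).
−365 (one year) → Sep 6, 1777 (323 left).
−6 → Aug 31, 1777 (end of Aug, 31 days; 317 left).
−31 → Jul 31, 1777 (end of Jul, 31 days; 286 left).
−31 → Jun 30, 1777 (end of Jun, 30 days; 255 left).
−30 → May 31, 1777 (end of May, 31 days; 225 left).
−31 → Apr 30, 1777 (end of Apr, 30 days; 194 left).
−30 → Mar 31, 1777 (end of Mar, 31 days; 164 left).
−31 → Feb 28, 1777 (end of Feb, 28 days; 133 left).
−28 → Jan 31, 1777 (end of Jan, 31 days; 105 left).
−31 → Dec 31, 1776 (end of Dec, 31 days; 74 left).
−31 → Nov 30, 1776 (end of Nov, 30 days; 43 left).
−30 → Oct 31, 1776 (end of Oct, 31 days; 13 left).
−13 → Oct 18, 1776.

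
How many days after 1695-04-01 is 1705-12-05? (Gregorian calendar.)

3900

Apr 1, 1695 → Apr 1, 1696: 366 days (Feb 29, 1696 is in that span).
Apr 1, 1696 → Apr 1, 1697: 365 days.
Apr 1, 1697 → Apr 1, 1698: 365 days.
Apr 1, 1698 → Apr 1, 1699: 365 days.
Apr 1, 1699 → Apr 1, 1700: 365 days.
Apr 1, 1700 → Apr 1, 1701: 365 days.
Apr 1, 1701 → Apr 1, 1702: 365 days.
Apr 1, 1702 → Apr 1, 1703: 365 days.
Apr 1, 1703 → Apr 1, 1704: 366 days (Feb 29, 1704 is in that span).
Apr 1, 1704 → Apr 1, 1705: 365 days.
Apr 1, 1705 → May 1, 1705: 30 days (April has 30).
May 1, 1705 → Jun 1, 1705: 31 days (May has 31).
Jun 1, 1705 → Jul 1, 1705: 30 days (June has 30).
Jul 1, 1705 → Aug 1, 1705: 31 days (July has 31).
Aug 1, 1705 → Sep 1, 1705: 31 days (August has 31).
Sep 1, 1705 → Oct 1, 1705: 30 days (September has 30).
Oct 1, 1705 → Nov 1, 1705: 31 days (October has 31).
Nov 1, 1705 → Dec 1, 1705: 30 days (November has 30).
Dec 1, 1705 → Dec 5, 1705: 4 days.
Total: 3900 days.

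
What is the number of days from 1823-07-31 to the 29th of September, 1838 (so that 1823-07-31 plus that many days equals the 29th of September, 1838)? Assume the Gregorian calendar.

5539

Jul 31, 1823 → Jul 31, 1824: 366 days (Feb 29, 1824 is in that span).
Jul 31, 1824 → Jul 31, 1825: 365 days.
Jul 31, 1825 → Jul 31, 1826: 365 days.
Jul 31, 1826 → Jul 31, 1827: 365 days.
Jul 31, 1827 → Jul 31, 1828: 366 days (Feb 29, 1828 is in that span).
Jul 31, 1828 → Jul 31, 1829: 365 days.
Jul 31, 1829 → Jul 31, 1830: 365 days.
Jul 31, 1830 → Jul 31, 1831: 365 days.
Jul 31, 1831 → Jul 31, 1832: 366 days (Feb 29, 1832 is in that span).
Jul 31, 1832 → Jul 31, 1833: 365 days.
Jul 31, 1833 → Jul 31, 1834: 365 days.
Jul 31, 1834 → Jul 31, 1835: 365 days.
Jul 31, 1835 → Jul 31, 1836: 366 days (Feb 29, 1836 is in that span).
Jul 31, 1836 → Jul 31, 1837: 365 days.
Jul 31, 1837 → Jul 31, 1838: 365 days.
Jul 31, 1838 → Aug 31, 1838: 31 days (July has 31).
Aug 31, 1838 → Sep 29, 1838: 29 days.
Total: 5539 days.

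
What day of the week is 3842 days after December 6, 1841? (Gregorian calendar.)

Dec 6, 1841 is a Monday.
3842 mod 7 = 6, so 3842 days after a Monday is Monday + 6 = Sunday.

Sunday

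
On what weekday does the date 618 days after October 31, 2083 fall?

First find the weekday of Oct 31, 2083. Doomsday rule: the anchor day for the 2000s is Tuesday. For year 83: 83÷12 = 6 r 11, and 11÷4 = 2, so 6+11+2 = 19.
Tuesday + 19 ≡ Sunday — that's 2083's doomsday.
In October the doomsday date is Oct 10.
Oct 31 is 21 days after Oct 10; 21 mod 7 = 0, so Sunday + 0 = Sunday.
618 mod 7 = 2, so 618 days after a Sunday is Sunday + 2 = Tuesday.

Tuesday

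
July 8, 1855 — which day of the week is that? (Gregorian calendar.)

Sunday

Doomsday rule: the anchor day for the 1800s is Friday. For year 55: 55÷12 = 4 r 7, and 7÷4 = 1, so 4+7+1 = 12.
Friday + 12 ≡ Wednesday — that's 1855's doomsday.
In July the doomsday date is Jul 11.
Jul 8 is 3 days before Jul 11; 3 mod 7 = 3, so Wednesday − 3 = Sunday.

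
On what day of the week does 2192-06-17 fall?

Sunday

Doomsday rule: the anchor day for the 2100s is Sunday. For year 92: 92÷12 = 7 r 8, and 8÷4 = 2, so 7+8+2 = 17.
Sunday + 17 ≡ Wednesday — that's 2192's doomsday.
In June the doomsday date is Jun 6.
Jun 17 is 11 days after Jun 6; 11 mod 7 = 4, so Wednesday + 4 = Sunday.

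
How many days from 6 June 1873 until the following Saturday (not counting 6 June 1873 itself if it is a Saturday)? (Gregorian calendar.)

Jun 6, 1873 is a Friday.
From Friday to the next Saturday is 1 day.

1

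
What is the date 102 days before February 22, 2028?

−22 → Jan 31, 2028 (end of Jan, 31 days; 80 left).
−31 → Dec 31, 2027 (end of Dec, 31 days; 49 left).
−31 → Nov 30, 2027 (end of Nov, 30 days; 18 left).
−18 → Nov 12, 2027.

November 12, 2027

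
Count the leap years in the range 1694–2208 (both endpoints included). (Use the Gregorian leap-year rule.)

124

Multiples of 4 in [1694,2208]: 129.
Of those, multiples of 100: 6 (not leap unless ÷400).
Multiples of 400: 1.
Leap years = 129 − 6 + 1 = 124.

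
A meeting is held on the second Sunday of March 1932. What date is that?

March 13, 1932

March 1, 1932 is a Tuesday.
The first Sunday is therefore March 6 (5 days later).
The second Sunday is 6 + 1×7 = March 13.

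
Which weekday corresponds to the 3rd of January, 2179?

Sunday

January 1, 2179 is a Friday.
Jan 1, 2179 → Jan 3, 2179: 2 days.
Total: 2 days.
2 mod 7 = 2, so Friday + 2 = Sunday.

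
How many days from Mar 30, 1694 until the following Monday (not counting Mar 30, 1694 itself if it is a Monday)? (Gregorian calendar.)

6

Mar 30, 1694 is a Tuesday.
From Tuesday to the next Monday is 6 days.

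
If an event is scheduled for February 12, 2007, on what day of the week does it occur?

Doomsday rule: the anchor day for the 2000s is Tuesday. For year 07: 7÷12 = 0 r 7, and 7÷4 = 1, so 0+7+1 = 8.
Tuesday + 8 ≡ Wednesday — that's 2007's doomsday.
In February the doomsday date is Feb 28 (2007 is not a leap year).
Feb 12 is 16 days before Feb 28; 16 mod 7 = 2, so Wednesday − 2 = Monday.

Monday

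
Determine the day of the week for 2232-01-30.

Monday

Doomsday rule: the anchor day for the 2200s is Friday. For year 32: 32÷12 = 2 r 8, and 8÷4 = 2, so 2+8+2 = 12.
Friday + 12 ≡ Wednesday — that's 2232's doomsday.
In January the doomsday date is Jan 4 (2232 is a leap year (divisible by 4)).
Jan 30 is 26 days after Jan 4; 26 mod 7 = 5, so Wednesday + 5 = Monday.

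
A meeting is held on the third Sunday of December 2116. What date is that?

December 1, 2116 is a Tuesday.
The first Sunday is therefore December 6 (5 days later).
The third Sunday is 6 + 2×7 = December 20.

December 20, 2116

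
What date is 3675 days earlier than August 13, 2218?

July 21, 2208

−365 (one year) → Aug 13, 2217 (3310 left).
−365 (one year) → Aug 13, 2216 (2945 left).
−366 (one year; includes Feb 29, 2216) → Aug 13, 2215 (2579 left).
−365 (one year) → Aug 13, 2214 (2214 left).
−365 (one year) → Aug 13, 2213 (1849 left).
−365 (one year) → Aug 13, 2212 (1484 left).
−366 (one year; includes Feb 29, 2212) → Aug 13, 2211 (1118 left).
−365 (one year) → Aug 13, 2210 (753 left).
−365 (one year) → Aug 13, 2209 (388 left).
−13 → Jul 31, 2209 (end of Jul, 31 days; 375 left).
−31 → Jun 30, 2209 (end of Jun, 30 days; 344 left).
−30 → May 31, 2209 (end of May, 31 days; 314 left).
−31 → Apr 30, 2209 (end of Apr, 30 days; 283 left).
−30 → Mar 31, 2209 (end of Mar, 31 days; 253 left).
−31 → Feb 28, 2209 (end of Feb, 28 days; 222 left).
−28 → Jan 31, 2209 (end of Jan, 31 days; 194 left).
−31 → Dec 31, 2208 (end of Dec, 31 days; 163 left).
−31 → Nov 30, 2208 (end of Nov, 30 days; 132 left).
−30 → Oct 31, 2208 (end of Oct, 31 days; 102 left).
−31 → Sep 30, 2208 (end of Sep, 30 days; 71 left).
−30 → Aug 31, 2208 (end of Aug, 31 days; 41 left).
−31 → Jul 31, 2208 (end of Jul, 31 days; 10 left).
−10 → Jul 21, 2208.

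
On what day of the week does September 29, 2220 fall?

Friday

Doomsday rule: the anchor day for the 2200s is Friday. For year 20: 20÷12 = 1 r 8, and 8÷4 = 2, so 1+8+2 = 11.
Friday + 11 ≡ Tuesday — that's 2220's doomsday.
In September the doomsday date is Sep 5.
Sep 29 is 24 days after Sep 5; 24 mod 7 = 3, so Tuesday + 3 = Friday.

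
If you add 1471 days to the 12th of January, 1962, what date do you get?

January 22, 1966

+365 (one year) → Jan 12, 1963 (1106 left).
+365 (one year) → Jan 12, 1964 (741 left).
+366 (one year; includes Feb 29, 1964) → Jan 12, 1965 (375 left).
Jan has 31 days: +20 → Feb 1, 1965 (355 left).
Feb has 28 days: +28 → Mar 1, 1965 (327 left).
Mar has 31 days: +31 → Apr 1, 1965 (296 left).
Apr has 30 days: +30 → May 1, 1965 (266 left).
May has 31 days: +31 → Jun 1, 1965 (235 left).
Jun has 30 days: +30 → Jul 1, 1965 (205 left).
Jul has 31 days: +31 → Aug 1, 1965 (174 left).
Aug has 31 days: +31 → Sep 1, 1965 (143 left).
Sep has 30 days: +30 → Oct 1, 1965 (113 left).
Oct has 31 days: +31 → Nov 1, 1965 (82 left).
Nov has 30 days: +30 → Dec 1, 1965 (52 left).
Dec has 31 days: +31 → Jan 1, 1966 (21 left).
+21 → Jan 22, 1966.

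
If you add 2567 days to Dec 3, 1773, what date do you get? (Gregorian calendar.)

December 13, 1780

+365 (one year) → Dec 3, 1774 (2202 left).
+365 (one year) → Dec 3, 1775 (1837 left).
+366 (one year; includes Feb 29, 1776) → Dec 3, 1776 (1471 left).
+365 (one year) → Dec 3, 1777 (1106 left).
+365 (one year) → Dec 3, 1778 (741 left).
+365 (one year) → Dec 3, 1779 (376 left).
Dec has 31 days: +29 → Jan 1, 1780 (347 left).
Jan has 31 days: +31 → Feb 1, 1780 (316 left).
Feb has 29 days: +29 → Mar 1, 1780 (287 left).
Mar has 31 days: +31 → Apr 1, 1780 (256 left).
Apr has 30 days: +30 → May 1, 1780 (226 left).
May has 31 days: +31 → Jun 1, 1780 (195 left).
Jun has 30 days: +30 → Jul 1, 1780 (165 left).
Jul has 31 days: +31 → Aug 1, 1780 (134 left).
Aug has 31 days: +31 → Sep 1, 1780 (103 left).
Sep has 30 days: +30 → Oct 1, 1780 (73 left).
Oct has 31 days: +31 → Nov 1, 1780 (42 left).
Nov has 30 days: +30 → Dec 1, 1780 (12 left).
+12 → Dec 13, 1780.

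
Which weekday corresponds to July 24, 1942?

January 1, 1942 is a Thursday.
Jan 1, 1942 → Feb 1, 1942: 31 days (January has 31).
Feb 1, 1942 → Mar 1, 1942: 28 days (February has 28).
Mar 1, 1942 → Apr 1, 1942: 31 days (March has 31).
Apr 1, 1942 → May 1, 1942: 30 days (April has 30).
May 1, 1942 → Jun 1, 1942: 31 days (May has 31).
Jun 1, 1942 → Jul 1, 1942: 30 days (June has 30).
Jul 1, 1942 → Jul 24, 1942: 23 days.
Total: 204 days.
204 mod 7 = 1, so Thursday + 1 = Friday.

Friday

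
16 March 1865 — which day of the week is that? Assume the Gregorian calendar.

Thursday

January 1, 1865 is a Sunday.
Jan 1, 1865 → Feb 1, 1865: 31 days (January has 31).
Feb 1, 1865 → Mar 1, 1865: 28 days (February has 28).
Mar 1, 1865 → Mar 16, 1865: 15 days.
Total: 74 days.
74 mod 7 = 4, so Sunday + 4 = Thursday.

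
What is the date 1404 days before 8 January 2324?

−365 (one year) → Jan 8, 2323 (1039 left).
−365 (one year) → Jan 8, 2322 (674 left).
−365 (one year) → Jan 8, 2321 (309 left).
−8 → Dec 31, 2320 (end of Dec, 31 days; 301 left).
−31 → Nov 30, 2320 (end of Nov, 30 days; 270 left).
−30 → Oct 31, 2320 (end of Oct, 31 days; 240 left).
−31 → Sep 30, 2320 (end of Sep, 30 days; 209 left).
−30 → Aug 31, 2320 (end of Aug, 31 days; 179 left).
−31 → Jul 31, 2320 (end of Jul, 31 days; 148 left).
−31 → Jun 30, 2320 (end of Jun, 30 days; 117 left).
−30 → May 31, 2320 (end of May, 31 days; 87 left).
−31 → Apr 30, 2320 (end of Apr, 30 days; 56 left).
−30 → Mar 31, 2320 (end of Mar, 31 days; 26 left).
−26 → Mar 5, 2320.

March 5, 2320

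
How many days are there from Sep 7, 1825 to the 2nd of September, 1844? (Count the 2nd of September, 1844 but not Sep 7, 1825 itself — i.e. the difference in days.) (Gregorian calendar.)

Sep 7, 1825 → Sep 7, 1826: 365 days.
Sep 7, 1826 → Sep 7, 1827: 365 days.
Sep 7, 1827 → Sep 7, 1828: 366 days (Feb 29, 1828 is in that span).
Sep 7, 1828 → Sep 7, 1829: 365 days.
Sep 7, 1829 → Sep 7, 1830: 365 days.
Sep 7, 1830 → Sep 7, 1831: 365 days.
Sep 7, 1831 → Sep 7, 1832: 366 days (Feb 29, 1832 is in that span).
Sep 7, 1832 → Sep 7, 1833: 365 days.
Sep 7, 1833 → Sep 7, 1834: 365 days.
Sep 7, 1834 → Sep 7, 1835: 365 days.
Sep 7, 1835 → Sep 7, 1836: 366 days (Feb 29, 1836 is in that span).
Sep 7, 1836 → Sep 7, 1837: 365 days.
Sep 7, 1837 → Sep 7, 1838: 365 days.
Sep 7, 1838 → Sep 7, 1839: 365 days.
Sep 7, 1839 → Sep 7, 1840: 366 days (Feb 29, 1840 is in that span).
Sep 7, 1840 → Sep 7, 1841: 365 days.
Sep 7, 1841 → Sep 7, 1842: 365 days.
Sep 7, 1842 → Sep 7, 1843: 365 days.
Sep 7, 1843 → Oct 7, 1843: 30 days (September has 30).
Oct 7, 1843 → Nov 7, 1843: 31 days (October has 31).
Nov 7, 1843 → Dec 7, 1843: 30 days (November has 30).
Dec 7, 1843 → Jan 7, 1844: 31 days (December has 31).
Jan 7, 1844 → Feb 7, 1844: 31 days (January has 31).
Feb 7, 1844 → Mar 7, 1844: 29 days (February has 29).
Mar 7, 1844 → Apr 7, 1844: 31 days (March has 31).
Apr 7, 1844 → May 7, 1844: 30 days (April has 30).
May 7, 1844 → Jun 7, 1844: 31 days (May has 31).
Jun 7, 1844 → Jul 7, 1844: 30 days (June has 30).
Jul 7, 1844 → Aug 7, 1844: 31 days (July has 31).
Aug 7, 1844 → Sep 2, 1844: 26 days.
Total: 6935 days.

6935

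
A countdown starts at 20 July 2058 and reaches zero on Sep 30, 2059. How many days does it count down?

Jul 20, 2058 → Jul 20, 2059: 365 days.
Jul 20, 2059 → Aug 20, 2059: 31 days (July has 31).
Aug 20, 2059 → Sep 20, 2059: 31 days (August has 31).
Sep 20, 2059 → Sep 30, 2059: 10 days.
Total: 437 days.

437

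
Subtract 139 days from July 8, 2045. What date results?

−8 → Jun 30, 2045 (end of Jun, 30 days; 131 left).
−30 → May 31, 2045 (end of May, 31 days; 101 left).
−31 → Apr 30, 2045 (end of Apr, 30 days; 70 left).
−30 → Mar 31, 2045 (end of Mar, 31 days; 40 left).
−31 → Feb 28, 2045 (end of Feb, 28 days; 9 left).
−9 → Feb 19, 2045.

February 19, 2045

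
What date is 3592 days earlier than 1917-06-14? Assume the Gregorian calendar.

August 14, 1907

−365 (one year) → Jun 14, 1916 (3227 left).
−366 (one year; includes Feb 29, 1916) → Jun 14, 1915 (2861 left).
−365 (one year) → Jun 14, 1914 (2496 left).
−365 (one year) → Jun 14, 1913 (2131 left).
−365 (one year) → Jun 14, 1912 (1766 left).
−366 (one year; includes Feb 29, 1912) → Jun 14, 1911 (1400 left).
−365 (one year) → Jun 14, 1910 (1035 left).
−365 (one year) → Jun 14, 1909 (670 left).
−365 (one year) → Jun 14, 1908 (305 left).
−14 → May 31, 1908 (end of May, 31 days; 291 left).
−31 → Apr 30, 1908 (end of Apr, 30 days; 260 left).
−30 → Mar 31, 1908 (end of Mar, 31 days; 230 left).
−31 → Feb 29, 1908 (end of Feb, 29 days; 199 left).
−29 → Jan 31, 1908 (end of Jan, 31 days; 170 left).
−31 → Dec 31, 1907 (end of Dec, 31 days; 139 left).
−31 → Nov 30, 1907 (end of Nov, 30 days; 108 left).
−30 → Oct 31, 1907 (end of Oct, 31 days; 78 left).
−31 → Sep 30, 1907 (end of Sep, 30 days; 47 left).
−30 → Aug 31, 1907 (end of Aug, 31 days; 17 left).
−17 → Aug 14, 1907.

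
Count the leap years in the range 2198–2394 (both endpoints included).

47

Multiples of 4 in [2198,2394]: 49.
Of those, multiples of 100: 2 (not leap unless ÷400).
Multiples of 400: 0.
Leap years = 49 − 2 + 0 = 47.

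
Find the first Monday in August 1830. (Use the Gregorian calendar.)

August 2, 1830

August 1, 1830 is a Sunday.
The first Monday is therefore August 2 (1 days later).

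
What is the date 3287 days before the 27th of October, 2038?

October 27, 2029

−365 (one year) → Oct 27, 2037 (2922 left).
−365 (one year) → Oct 27, 2036 (2557 left).
−366 (one year; includes Feb 29, 2036) → Oct 27, 2035 (2191 left).
−365 (one year) → Oct 27, 2034 (1826 left).
−365 (one year) → Oct 27, 2033 (1461 left).
−365 (one year) → Oct 27, 2032 (1096 left).
−366 (one year; includes Feb 29, 2032) → Oct 27, 2031 (730 left).
−365 (one year) → Oct 27, 2030 (365 left).
−27 → Sep 30, 2030 (end of Sep, 30 days; 338 left).
−30 → Aug 31, 2030 (end of Aug, 31 days; 308 left).
−31 → Jul 31, 2030 (end of Jul, 31 days; 277 left).
−31 → Jun 30, 2030 (end of Jun, 30 days; 246 left).
−30 → May 31, 2030 (end of May, 31 days; 216 left).
−31 → Apr 30, 2030 (end of Apr, 30 days; 185 left).
−30 → Mar 31, 2030 (end of Mar, 31 days; 155 left).
−31 → Feb 28, 2030 (end of Feb, 28 days; 124 left).
−28 → Jan 31, 2030 (end of Jan, 31 days; 96 left).
−31 → Dec 31, 2029 (end of Dec, 31 days; 65 left).
−31 → Nov 30, 2029 (end of Nov, 30 days; 34 left).
−30 → Oct 31, 2029 (end of Oct, 31 days; 4 left).
−4 → Oct 27, 2029.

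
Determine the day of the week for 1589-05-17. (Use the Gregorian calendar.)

Wednesday

Doomsday rule: the anchor day for the 1500s is Wednesday. For year 89: 89÷12 = 7 r 5, and 5÷4 = 1, so 7+5+1 = 13.
Wednesday + 13 ≡ Tuesday — that's 1589's doomsday.
In May the doomsday date is May 9.
May 17 is 8 days after May 9; 8 mod 7 = 1, so Tuesday + 1 = Wednesday.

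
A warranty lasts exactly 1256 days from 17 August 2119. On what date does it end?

January 24, 2123

+366 (one year; includes Feb 29, 2120) → Aug 17, 2120 (890 left).
+365 (one year) → Aug 17, 2121 (525 left).
+365 (one year) → Aug 17, 2122 (160 left).
Aug has 31 days: +15 → Sep 1, 2122 (145 left).
Sep has 30 days: +30 → Oct 1, 2122 (115 left).
Oct has 31 days: +31 → Nov 1, 2122 (84 left).
Nov has 30 days: +30 → Dec 1, 2122 (54 left).
Dec has 31 days: +31 → Jan 1, 2123 (23 left).
+23 → Jan 24, 2123.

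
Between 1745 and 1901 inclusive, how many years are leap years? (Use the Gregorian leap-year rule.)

37

Multiples of 4 in [1745,1901]: 39.
Of those, multiples of 100: 2 (not leap unless ÷400).
Multiples of 400: 0.
Leap years = 39 − 2 + 0 = 37.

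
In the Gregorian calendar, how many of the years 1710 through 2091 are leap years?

Multiples of 4 in [1710,2091]: 95.
Of those, multiples of 100: 3 (not leap unless ÷400).
Multiples of 400: 1.
Leap years = 95 − 3 + 1 = 93.

93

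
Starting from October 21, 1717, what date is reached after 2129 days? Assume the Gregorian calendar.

August 20, 1723

+365 (one year) → Oct 21, 1718 (1764 left).
+365 (one year) → Oct 21, 1719 (1399 left).
+366 (one year; includes Feb 29, 1720) → Oct 21, 1720 (1033 left).
+365 (one year) → Oct 21, 1721 (668 left).
+365 (one year) → Oct 21, 1722 (303 left).
Oct has 31 days: +11 → Nov 1, 1722 (292 left).
Nov has 30 days: +30 → Dec 1, 1722 (262 left).
Dec has 31 days: +31 → Jan 1, 1723 (231 left).
Jan has 31 days: +31 → Feb 1, 1723 (200 left).
Feb has 28 days: +28 → Mar 1, 1723 (172 left).
Mar has 31 days: +31 → Apr 1, 1723 (141 left).
Apr has 30 days: +30 → May 1, 1723 (111 left).
May has 31 days: +31 → Jun 1, 1723 (80 left).
Jun has 30 days: +30 → Jul 1, 1723 (50 left).
Jul has 31 days: +31 → Aug 1, 1723 (19 left).
+19 → Aug 20, 1723.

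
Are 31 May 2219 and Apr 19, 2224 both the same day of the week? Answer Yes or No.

From May 31, 2219 to Apr 19, 2224 is 1785 days.
1785 mod 7 = 0, so they are the same weekday.
(May 31, 2219 is a Monday; Apr 19, 2224 is a Monday.)

Yes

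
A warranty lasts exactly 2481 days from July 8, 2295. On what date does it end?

+366 (one year; includes Feb 29, 2296) → Jul 8, 2296 (2115 left).
+365 (one year) → Jul 8, 2297 (1750 left).
+365 (one year) → Jul 8, 2298 (1385 left).
+365 (one year) → Jul 8, 2299 (1020 left).
+365 (one year) → Jul 8, 2300 (655 left).
+365 (one year) → Jul 8, 2301 (290 left).
Jul has 31 days: +24 → Aug 1, 2301 (266 left).
Aug has 31 days: +31 → Sep 1, 2301 (235 left).
Sep has 30 days: +30 → Oct 1, 2301 (205 left).
Oct has 31 days: +31 → Nov 1, 2301 (174 left).
Nov has 30 days: +30 → Dec 1, 2301 (144 left).
Dec has 31 days: +31 → Jan 1, 2302 (113 left).
Jan has 31 days: +31 → Feb 1, 2302 (82 left).
Feb has 28 days: +28 → Mar 1, 2302 (54 left).
Mar has 31 days: +31 → Apr 1, 2302 (23 left).
+23 → Apr 24, 2302.

April 24, 2302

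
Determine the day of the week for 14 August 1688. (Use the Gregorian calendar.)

Doomsday rule: the anchor day for the 1600s is Tuesday. For year 88: 88÷12 = 7 r 4, and 4÷4 = 1, so 7+4+1 = 12.
Tuesday + 12 ≡ Sunday — that's 1688's doomsday.
In August the doomsday date is Aug 8.
Aug 14 is 6 days after Aug 8; 6 mod 7 = 6, so Sunday + 6 = Saturday.

Saturday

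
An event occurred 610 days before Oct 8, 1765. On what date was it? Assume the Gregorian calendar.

February 6, 1764

−365 (one year) → Oct 8, 1764 (245 left).
−8 → Sep 30, 1764 (end of Sep, 30 days; 237 left).
−30 → Aug 31, 1764 (end of Aug, 31 days; 207 left).
−31 → Jul 31, 1764 (end of Jul, 31 days; 176 left).
−31 → Jun 30, 1764 (end of Jun, 30 days; 145 left).
−30 → May 31, 1764 (end of May, 31 days; 115 left).
−31 → Apr 30, 1764 (end of Apr, 30 days; 84 left).
−30 → Mar 31, 1764 (end of Mar, 31 days; 54 left).
−31 → Feb 29, 1764 (end of Feb, 29 days; 23 left).
−23 → Feb 6, 1764.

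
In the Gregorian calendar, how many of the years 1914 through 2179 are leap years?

Multiples of 4 in [1914,2179]: 66.
Of those, multiples of 100: 2 (not leap unless ÷400).
Multiples of 400: 1.
Leap years = 66 − 2 + 1 = 65.

65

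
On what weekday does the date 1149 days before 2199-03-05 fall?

Monday

First find the weekday of Mar 5, 2199. Doomsday rule: the anchor day for the 2100s is Sunday. For year 99: 99÷12 = 8 r 3, and 3÷4 = 0, so 8+3+0 = 11.
Sunday + 11 ≡ Thursday — that's 2199's doomsday.
In March the doomsday date is Mar 14.
Mar 5 is 9 days before Mar 14; 9 mod 7 = 2, so Thursday − 2 = Tuesday.
1149 mod 7 = 1, so 1149 days before a Tuesday is Tuesday − 1 = Monday.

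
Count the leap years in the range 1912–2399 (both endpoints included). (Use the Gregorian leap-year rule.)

Multiples of 4 in [1912,2399]: 122.
Of those, multiples of 100: 4 (not leap unless ÷400).
Multiples of 400: 1.
Leap years = 122 − 4 + 1 = 119.

119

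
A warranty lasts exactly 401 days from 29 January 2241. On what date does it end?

+365 (one year) → Jan 29, 2242 (36 left).
Jan has 31 days: +3 → Feb 1, 2242 (33 left).
Feb has 28 days: +28 → Mar 1, 2242 (5 left).
+5 → Mar 6, 2242.

March 6, 2242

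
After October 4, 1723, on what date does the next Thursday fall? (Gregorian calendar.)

Oct 4, 1723 is a Monday.
From Monday to the next Thursday is 3 days.
Oct 4, 1723 + 3 = Oct 7, 1723.

October 7, 1723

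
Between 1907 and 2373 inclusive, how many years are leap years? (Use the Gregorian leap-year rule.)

114

Multiples of 4 in [1907,2373]: 117.
Of those, multiples of 100: 4 (not leap unless ÷400).
Multiples of 400: 1.
Leap years = 117 − 4 + 1 = 114.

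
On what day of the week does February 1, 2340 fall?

Doomsday rule: the anchor day for the 2300s is Wednesday. For year 40: 40÷12 = 3 r 4, and 4÷4 = 1, so 3+4+1 = 8.
Wednesday + 8 ≡ Thursday — that's 2340's doomsday.
In February the doomsday date is Feb 29 (2340 is a leap year (divisible by 4)).
Feb 1 is 28 days before Feb 29; 28 mod 7 = 0, so Thursday − 0 = Thursday.

Thursday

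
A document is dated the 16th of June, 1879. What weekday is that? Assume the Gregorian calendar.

Monday

January 1, 1879 is a Wednesday.
Jan 1, 1879 → Feb 1, 1879: 31 days (January has 31).
Feb 1, 1879 → Mar 1, 1879: 28 days (February has 28).
Mar 1, 1879 → Apr 1, 1879: 31 days (March has 31).
Apr 1, 1879 → May 1, 1879: 30 days (April has 30).
May 1, 1879 → Jun 1, 1879: 31 days (May has 31).
Jun 1, 1879 → Jun 16, 1879: 15 days.
Total: 166 days.
166 mod 7 = 5, so Wednesday + 5 = Monday.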